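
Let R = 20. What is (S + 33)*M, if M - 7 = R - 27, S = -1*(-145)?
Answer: 0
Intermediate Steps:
S = 145
M = 0 (M = 7 + (20 - 27) = 7 - 7 = 0)
(S + 33)*M = (145 + 33)*0 = 178*0 = 0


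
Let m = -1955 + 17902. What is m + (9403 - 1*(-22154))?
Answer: 47504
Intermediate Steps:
m = 15947
m + (9403 - 1*(-22154)) = 15947 + (9403 - 1*(-22154)) = 15947 + (9403 + 22154) = 15947 + 31557 = 47504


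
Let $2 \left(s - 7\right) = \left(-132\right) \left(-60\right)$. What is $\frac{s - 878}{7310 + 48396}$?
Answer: $\frac{3089}{55706} \approx 0.055452$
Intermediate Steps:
$s = 3967$ ($s = 7 + \frac{\left(-132\right) \left(-60\right)}{2} = 7 + \frac{1}{2} \cdot 7920 = 7 + 3960 = 3967$)
$\frac{s - 878}{7310 + 48396} = \frac{3967 - 878}{7310 + 48396} = \frac{3089}{55706}$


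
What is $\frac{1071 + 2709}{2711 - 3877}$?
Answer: $- \frac{1890}{583} \approx -3.2419$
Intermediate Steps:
$\frac{1071 + 2709}{2711 - 3877} = \frac{3780}{-1166} = 3780 \left(- \frac{1}{1166}\right) = - \frac{1890}{583}$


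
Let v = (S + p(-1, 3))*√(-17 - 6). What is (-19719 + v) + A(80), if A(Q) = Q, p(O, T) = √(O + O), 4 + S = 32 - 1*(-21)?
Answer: -19639 - √46 + 49*I*√23 ≈ -19646.0 + 235.0*I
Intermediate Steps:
S = 49 (S = -4 + (32 - 1*(-21)) = -4 + (32 + 21) = -4 + 53 = 49)
p(O, T) = √2*√O (p(O, T) = √(2*O) = √2*√O)
v = I*√23*(49 + I*√2) (v = (49 + √2*√(-1))*√(-17 - 6) = (49 + √2*I)*√(-23) = (49 + I*√2)*(I*√23) = I*√23*(49 + I*√2) ≈ -6.7823 + 235.0*I)
(-19719 + v) + A(80) = (-19719 + (-√46 + 49*I*√23)) + 80 = (-19719 - √46 + 49*I*√23) + 80 = -19639 - √46 + 49*I*√23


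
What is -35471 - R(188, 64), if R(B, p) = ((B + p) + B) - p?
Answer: -35847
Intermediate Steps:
R(B, p) = 2*B (R(B, p) = (p + 2*B) - p = 2*B)
-35471 - R(188, 64) = -35471 - 2*188 = -35471 - 1*376 = -35471 - 376 = -35847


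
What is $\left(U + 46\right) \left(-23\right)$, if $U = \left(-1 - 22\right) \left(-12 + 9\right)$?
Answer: $-2645$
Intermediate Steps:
$U = 69$ ($U = \left(-23\right) \left(-3\right) = 69$)
$\left(U + 46\right) \left(-23\right) = \left(69 + 46\right) \left(-23\right) = 115 \left(-23\right) = -2645$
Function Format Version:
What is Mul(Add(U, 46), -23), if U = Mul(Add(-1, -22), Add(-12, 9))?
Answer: -2645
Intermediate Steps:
U = 69 (U = Mul(-23, -3) = 69)
Mul(Add(U, 46), -23) = Mul(Add(69, 46), -23) = Mul(115, -23) = -2645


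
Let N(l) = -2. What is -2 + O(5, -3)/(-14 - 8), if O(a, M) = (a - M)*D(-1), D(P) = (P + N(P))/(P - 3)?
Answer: -25/11 ≈ -2.2727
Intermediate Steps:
D(P) = (-2 + P)/(-3 + P) (D(P) = (P - 2)/(P - 3) = (-2 + P)/(-3 + P))
O(a, M) = -3*M/4 + 3*a/4 (O(a, M) = (a - M)*((-2 - 1)/(-3 - 1)) = (a - M)*(-3/(-4)) = (a - M)*(-¼*(-3)) = (a - M)*(¾) = -3*M/4 + 3*a/4)
-2 + O(5, -3)/(-14 - 8) = -2 + (-¾*(-3) + (¾)*5)/(-14 - 8) = -2 + (9/4 + 15/4)/(-22) = -2 - 1/22*6 = -2 - 3/11 = -25/11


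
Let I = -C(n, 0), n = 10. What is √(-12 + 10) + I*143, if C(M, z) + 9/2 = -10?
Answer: 4147/2 + I*√2 ≈ 2073.5 + 1.4142*I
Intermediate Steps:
C(M, z) = -29/2 (C(M, z) = -9/2 - 10 = -29/2)
I = 29/2 (I = -1*(-29/2) = 29/2 ≈ 14.500)
√(-12 + 10) + I*143 = √(-12 + 10) + (29/2)*143 = √(-2) + 4147/2 = I*√2 + 4147/2 = 4147/2 + I*√2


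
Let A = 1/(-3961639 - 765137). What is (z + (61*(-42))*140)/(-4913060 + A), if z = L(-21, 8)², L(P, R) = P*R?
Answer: 1561991489856/23222934094561 ≈ 0.067261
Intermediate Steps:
A = -1/4726776 (A = 1/(-4726776) = -1/4726776 ≈ -2.1156e-7)
z = 28224 (z = (-21*8)² = (-168)² = 28224)
(z + (61*(-42))*140)/(-4913060 + A) = (28224 + (61*(-42))*140)/(-4913060 - 1/4726776) = (28224 - 2562*140)/(-23222934094561/4726776) = (28224 - 358680)*(-4726776/23222934094561) = -330456*(-4726776/23222934094561) = 1561991489856/23222934094561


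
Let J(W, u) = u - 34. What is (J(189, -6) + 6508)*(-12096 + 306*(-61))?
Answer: -198968616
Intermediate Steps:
J(W, u) = -34 + u
(J(189, -6) + 6508)*(-12096 + 306*(-61)) = ((-34 - 6) + 6508)*(-12096 + 306*(-61)) = (-40 + 6508)*(-12096 - 18666) = 6468*(-30762) = -198968616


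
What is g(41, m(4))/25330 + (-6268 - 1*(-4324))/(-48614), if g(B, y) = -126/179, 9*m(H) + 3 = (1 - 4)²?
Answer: 2202026679/55104819745 ≈ 0.039961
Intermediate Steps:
m(H) = ⅔ (m(H) = -⅓ + (1 - 4)²/9 = -⅓ + (⅑)*(-3)² = -⅓ + (⅑)*9 = -⅓ + 1 = ⅔)
g(B, y) = -126/179 (g(B, y) = -126*1/179 = -126/179)
g(41, m(4))/25330 + (-6268 - 1*(-4324))/(-48614) = -126/179/25330 + (-6268 - 1*(-4324))/(-48614) = -126/179*1/25330 + (-6268 + 4324)*(-1/48614) = -63/2267035 - 1944*(-1/48614) = -63/2267035 + 972/24307 = 2202026679/55104819745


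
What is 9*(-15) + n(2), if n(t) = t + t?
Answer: -131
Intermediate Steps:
n(t) = 2*t
9*(-15) + n(2) = 9*(-15) + 2*2 = -135 + 4 = -131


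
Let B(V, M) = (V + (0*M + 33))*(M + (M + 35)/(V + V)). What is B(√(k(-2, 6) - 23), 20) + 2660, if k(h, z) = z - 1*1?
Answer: 6695/2 - 365*I*√2/4 ≈ 3347.5 - 129.05*I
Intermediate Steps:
k(h, z) = -1 + z (k(h, z) = z - 1 = -1 + z)
B(V, M) = (33 + V)*(M + (35 + M)/(2*V)) (B(V, M) = (V + (0 + 33))*(M + (35 + M)/((2*V))) = (V + 33)*(M + (35 + M)*(1/(2*V))) = (33 + V)*(M + (35 + M)/(2*V)))
B(√(k(-2, 6) - 23), 20) + 2660 = (1155 + 33*20 + √((-1 + 6) - 23)*(35 + 67*20 + 2*20*√((-1 + 6) - 23)))/(2*(√((-1 + 6) - 23))) + 2660 = (1155 + 660 + √(5 - 23)*(35 + 1340 + 2*20*√(5 - 23)))/(2*(√(5 - 23))) + 2660 = (1155 + 660 + √(-18)*(35 + 1340 + 2*20*√(-18)))/(2*(√(-18))) + 2660 = (1155 + 660 + (3*I*√2)*(35 + 1340 + 2*20*(3*I*√2)))/(2*((3*I*√2))) + 2660 = (-I*√2/6)*(1155 + 660 + (3*I*√2)*(35 + 1340 + 120*I*√2))/2 + 2660 = (-I*√2/6)*(1155 + 660 + (3*I*√2)*(1375 + 120*I*√2))/2 + 2660 = (-I*√2/6)*(1155 + 660 + 3*I*√2*(1375 + 120*I*√2))/2 + 2660 = (-I*√2/6)*(1815 + 3*I*√2*(1375 + 120*I*√2))/2 + 2660 = -I*√2*(1815 + 3*I*√2*(1375 + 120*I*√2))/12 + 2660 = 2660 - I*√2*(1815 + 3*I*√2*(1375 + 120*I*√2))/12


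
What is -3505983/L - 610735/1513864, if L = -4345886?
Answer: 1326698381051/3289540181752 ≈ 0.40331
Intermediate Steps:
-3505983/L - 610735/1513864 = -3505983/(-4345886) - 610735/1513864 = -3505983*(-1/4345886) - 610735*1/1513864 = 3505983/4345886 - 610735/1513864 = 1326698381051/3289540181752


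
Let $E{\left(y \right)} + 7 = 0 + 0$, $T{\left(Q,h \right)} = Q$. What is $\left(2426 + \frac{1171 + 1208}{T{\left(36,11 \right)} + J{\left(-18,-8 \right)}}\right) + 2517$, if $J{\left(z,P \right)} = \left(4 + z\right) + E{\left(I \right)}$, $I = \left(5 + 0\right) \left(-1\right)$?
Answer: $\frac{25508}{5} \approx 5101.6$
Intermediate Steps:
$I = -5$ ($I = 5 \left(-1\right) = -5$)
$E{\left(y \right)} = -7$ ($E{\left(y \right)} = -7 + \left(0 + 0\right) = -7 + 0 = -7$)
$J{\left(z,P \right)} = -3 + z$ ($J{\left(z,P \right)} = \left(4 + z\right) - 7 = -3 + z$)
$\left(2426 + \frac{1171 + 1208}{T{\left(36,11 \right)} + J{\left(-18,-8 \right)}}\right) + 2517 = \left(2426 + \frac{1171 + 1208}{36 - 21}\right) + 2517 = \left(2426 + \frac{2379}{36 - 21}\right) + 2517 = \left(2426 + \frac{2379}{15}\right) + 2517 = \left(2426 + 2379 \cdot \frac{1}{15}\right) + 2517 = \left(2426 + \frac{793}{5}\right) + 2517 = \frac{12923}{5} + 2517 = \frac{25508}{5}$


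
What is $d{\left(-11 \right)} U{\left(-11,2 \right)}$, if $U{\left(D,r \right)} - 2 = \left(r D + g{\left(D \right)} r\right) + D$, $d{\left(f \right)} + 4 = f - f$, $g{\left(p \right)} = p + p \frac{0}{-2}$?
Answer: $212$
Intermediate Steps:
$g{\left(p \right)} = p$ ($g{\left(p \right)} = p + p 0 \left(- \frac{1}{2}\right) = p + p 0 = p + 0 = p$)
$d{\left(f \right)} = -4$ ($d{\left(f \right)} = -4 + \left(f - f\right) = -4 + 0 = -4$)
$U{\left(D,r \right)} = 2 + D + 2 D r$ ($U{\left(D,r \right)} = 2 + \left(\left(r D + D r\right) + D\right) = 2 + \left(\left(D r + D r\right) + D\right) = 2 + \left(2 D r + D\right) = 2 + \left(D + 2 D r\right) = 2 + D + 2 D r$)
$d{\left(-11 \right)} U{\left(-11,2 \right)} = - 4 \left(2 - 11 + 2 \left(-11\right) 2\right) = - 4 \left(2 - 11 - 44\right) = \left(-4\right) \left(-53\right) = 212$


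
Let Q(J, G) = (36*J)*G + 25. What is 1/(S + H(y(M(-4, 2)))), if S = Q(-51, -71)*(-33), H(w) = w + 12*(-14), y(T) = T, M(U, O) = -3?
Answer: -1/4302744 ≈ -2.3241e-7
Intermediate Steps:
Q(J, G) = 25 + 36*G*J (Q(J, G) = 36*G*J + 25 = 25 + 36*G*J)
H(w) = -168 + w (H(w) = w - 168 = -168 + w)
S = -4302573 (S = (25 + 36*(-71)*(-51))*(-33) = (25 + 130356)*(-33) = 130381*(-33) = -4302573)
1/(S + H(y(M(-4, 2)))) = 1/(-4302573 + (-168 - 3)) = 1/(-4302573 - 171) = 1/(-4302744) = -1/4302744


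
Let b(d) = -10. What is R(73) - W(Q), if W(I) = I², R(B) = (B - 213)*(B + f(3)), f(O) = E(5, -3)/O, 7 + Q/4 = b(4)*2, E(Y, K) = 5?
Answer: -66352/3 ≈ -22117.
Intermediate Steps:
Q = -108 (Q = -28 + 4*(-10*2) = -28 + 4*(-20) = -28 - 80 = -108)
f(O) = 5/O
R(B) = (-213 + B)*(5/3 + B) (R(B) = (B - 213)*(B + 5/3) = (-213 + B)*(B + 5*(⅓)) = (-213 + B)*(B + 5/3) = (-213 + B)*(5/3 + B))
R(73) - W(Q) = (-355 + 73² - 634/3*73) - 1*(-108)² = (-355 + 5329 - 46282/3) - 1*11664 = -31360/3 - 11664 = -66352/3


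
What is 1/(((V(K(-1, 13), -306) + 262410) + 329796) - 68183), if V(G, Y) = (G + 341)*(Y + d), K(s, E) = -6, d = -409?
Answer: 1/284498 ≈ 3.5150e-6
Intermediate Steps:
V(G, Y) = (-409 + Y)*(341 + G) (V(G, Y) = (G + 341)*(Y - 409) = (341 + G)*(-409 + Y) = (-409 + Y)*(341 + G))
1/(((V(K(-1, 13), -306) + 262410) + 329796) - 68183) = 1/((((-139469 - 409*(-6) + 341*(-306) - 6*(-306)) + 262410) + 329796) - 68183) = 1/((((-139469 + 2454 - 104346 + 1836) + 262410) + 329796) - 68183) = 1/(((-239525 + 262410) + 329796) - 68183) = 1/((22885 + 329796) - 68183) = 1/(352681 - 68183) = 1/284498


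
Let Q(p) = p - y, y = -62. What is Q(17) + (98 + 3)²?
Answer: 10280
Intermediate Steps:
Q(p) = 62 + p (Q(p) = p - 1*(-62) = p + 62 = 62 + p)
Q(17) + (98 + 3)² = (62 + 17) + (98 + 3)² = 79 + 101² = 79 + 10201 = 10280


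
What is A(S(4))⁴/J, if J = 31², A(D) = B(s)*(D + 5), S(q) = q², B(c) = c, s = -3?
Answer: 15752961/961 ≈ 16392.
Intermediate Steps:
A(D) = -15 - 3*D (A(D) = -3*(D + 5) = -3*(5 + D) = -15 - 3*D)
J = 961
A(S(4))⁴/J = (-15 - 3*4²)⁴/961 = (-15 - 3*16)⁴*(1/961) = (-15 - 48)⁴*(1/961) = (-63)⁴*(1/961) = 15752961*(1/961) = 15752961/961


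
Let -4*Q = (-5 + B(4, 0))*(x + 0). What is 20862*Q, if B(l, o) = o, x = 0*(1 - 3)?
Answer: 0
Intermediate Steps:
x = 0 (x = 0*(-2) = 0)
Q = 0 (Q = -(-5 + 0)*(0 + 0)/4 = -(-5)*0/4 = -1/4*0 = 0)
20862*Q = 20862*0 = 0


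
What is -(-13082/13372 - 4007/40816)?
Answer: 146884129/136447888 ≈ 1.0765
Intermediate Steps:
-(-13082/13372 - 4007/40816) = -(-13082*1/13372 - 4007*1/40816) = -(-6541/6686 - 4007/40816) = -1*(-146884129/136447888) = 146884129/136447888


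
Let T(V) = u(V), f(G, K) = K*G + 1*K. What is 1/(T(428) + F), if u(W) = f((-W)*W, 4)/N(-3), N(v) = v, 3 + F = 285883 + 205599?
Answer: 1/735723 ≈ 1.3592e-6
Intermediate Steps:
F = 491479 (F = -3 + (285883 + 205599) = -3 + 491482 = 491479)
f(G, K) = K + G*K (f(G, K) = G*K + K = K + G*K)
u(W) = -4/3 + 4*W²/3 (u(W) = (4*(1 + (-W)*W))/(-3) = (4*(1 - W²))*(-⅓) = (4 - 4*W²)*(-⅓) = -4/3 + 4*W²/3)
T(V) = -4/3 + 4*V²/3
1/(T(428) + F) = 1/((-4/3 + (4/3)*428²) + 491479) = 1/((-4/3 + (4/3)*183184) + 491479) = 1/((-4/3 + 732736/3) + 491479) = 1/(244244 + 491479) = 1/735723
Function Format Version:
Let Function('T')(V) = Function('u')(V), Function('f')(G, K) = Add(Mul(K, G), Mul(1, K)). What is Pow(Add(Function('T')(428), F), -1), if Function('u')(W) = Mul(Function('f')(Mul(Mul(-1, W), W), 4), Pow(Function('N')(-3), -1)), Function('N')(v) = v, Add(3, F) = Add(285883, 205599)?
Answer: Rational(1, 735723) ≈ 1.3592e-6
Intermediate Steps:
F = 491479 (F = Add(-3, Add(285883, 205599)) = Add(-3, 491482) = 491479)
Function('f')(G, K) = Add(K, Mul(G, K)) (Function('f')(G, K) = Add(Mul(G, K), K) = Add(K, Mul(G, K)))
Function('u')(W) = Add(Rational(-4, 3), Mul(Rational(4, 3), Pow(W, 2))) (Function('u')(W) = Mul(Mul(4, Add(1, Mul(Mul(-1, W), W))), Pow(-3, -1)) = Mul(Mul(4, Add(1, Mul(-1, Pow(W, 2)))), Rational(-1, 3)) = Mul(Add(4, Mul(-4, Pow(W, 2))), Rational(-1, 3)) = Add(Rational(-4, 3), Mul(Rational(4, 3), Pow(W, 2))))
Function('T')(V) = Add(Rational(-4, 3), Mul(Rational(4, 3), Pow(V, 2)))
Pow(Add(Function('T')(428), F), -1) = Pow(Add(Add(Rational(-4, 3), Mul(Rational(4, 3), Pow(428, 2))), 491479), -1) = Pow(Add(Add(Rational(-4, 3), Mul(Rational(4, 3), 183184)), 491479), -1) = Pow(Add(Add(Rational(-4, 3), Rational(732736, 3)), 491479), -1) = Pow(Add(244244, 491479), -1) = Pow(735723, -1) = Rational(1, 735723)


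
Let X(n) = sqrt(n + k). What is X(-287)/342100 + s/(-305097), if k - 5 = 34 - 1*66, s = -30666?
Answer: 10222/101699 + I*sqrt(314)/342100 ≈ 0.10051 + 5.1798e-5*I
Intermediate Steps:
k = -27 (k = 5 + (34 - 1*66) = 5 + (34 - 66) = 5 - 32 = -27)
X(n) = sqrt(-27 + n) (X(n) = sqrt(n - 27) = sqrt(-27 + n))
X(-287)/342100 + s/(-305097) = sqrt(-27 - 287)/342100 - 30666/(-305097) = sqrt(-314)*(1/342100) - 30666*(-1/305097) = (I*sqrt(314))*(1/342100) + 10222/101699 = I*sqrt(314)/342100 + 10222/101699 = 10222/101699 + I*sqrt(314)/342100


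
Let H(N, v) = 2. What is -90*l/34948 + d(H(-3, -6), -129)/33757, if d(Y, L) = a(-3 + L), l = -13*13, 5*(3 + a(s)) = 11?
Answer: 1283540029/2949349090 ≈ 0.43519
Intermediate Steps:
a(s) = -4/5 (a(s) = -3 + (1/5)*11 = -3 + 11/5 = -4/5)
l = -169
d(Y, L) = -4/5
-90*l/34948 + d(H(-3, -6), -129)/33757 = -90*(-169)/34948 - 4/5/33757 = 15210*(1/34948) - 4/5*1/33757 = 7605/17474 - 4/168785 = 1283540029/2949349090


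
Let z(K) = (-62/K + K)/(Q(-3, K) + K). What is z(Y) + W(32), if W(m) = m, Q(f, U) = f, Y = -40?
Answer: 28289/860 ≈ 32.894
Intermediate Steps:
z(K) = (K - 62/K)/(-3 + K) (z(K) = (-62/K + K)/(-3 + K) = (K - 62/K)/(-3 + K))
z(Y) + W(32) = (-62 + (-40)²)/((-40)*(-3 - 40)) + 32 = -1/40*(-62 + 1600)/(-43) + 32 = -1/40*(-1/43)*1538 + 32 = 769/860 + 32 = 28289/860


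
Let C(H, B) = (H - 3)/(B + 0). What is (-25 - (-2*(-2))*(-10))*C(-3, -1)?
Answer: 90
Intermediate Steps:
C(H, B) = (-3 + H)/B
(-25 - (-2*(-2))*(-10))*C(-3, -1) = (-25 - (-2*(-2))*(-10))*((-3 - 3)/(-1)) = (-25 - (-1*(-4))*(-10))*(-1*(-6)) = (-25 - 4*(-10))*6 = (-25 - 1*(-40))*6 = (-25 + 40)*6 = 15*6 = 90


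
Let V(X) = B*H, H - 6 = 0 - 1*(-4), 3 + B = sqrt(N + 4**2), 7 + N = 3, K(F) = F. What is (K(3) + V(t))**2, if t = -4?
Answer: 1929 - 1080*sqrt(3) ≈ 58.385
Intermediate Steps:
N = -4 (N = -7 + 3 = -4)
B = -3 + 2*sqrt(3) (B = -3 + sqrt(-4 + 4**2) = -3 + sqrt(-4 + 16) = -3 + sqrt(12) = -3 + 2*sqrt(3) ≈ 0.46410)
H = 10 (H = 6 + (0 - 1*(-4)) = 6 + (0 + 4) = 6 + 4 = 10)
V(X) = -30 + 20*sqrt(3) (V(X) = (-3 + 2*sqrt(3))*10 = -30 + 20*sqrt(3))
(K(3) + V(t))**2 = (3 + (-30 + 20*sqrt(3)))**2 = (-27 + 20*sqrt(3))**2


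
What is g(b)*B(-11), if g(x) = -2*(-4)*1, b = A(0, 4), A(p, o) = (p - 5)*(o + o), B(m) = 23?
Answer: 184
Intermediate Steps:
A(p, o) = 2*o*(-5 + p) (A(p, o) = (-5 + p)*(2*o) = 2*o*(-5 + p))
b = -40 (b = 2*4*(-5 + 0) = 2*4*(-5) = -40)
g(x) = 8 (g(x) = 8*1 = 8)
g(b)*B(-11) = 8*23 = 184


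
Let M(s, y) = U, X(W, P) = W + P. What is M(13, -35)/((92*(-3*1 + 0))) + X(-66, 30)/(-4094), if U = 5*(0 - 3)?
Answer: 517/8188 ≈ 0.063141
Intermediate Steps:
X(W, P) = P + W
U = -15 (U = 5*(-3) = -15)
M(s, y) = -15
M(13, -35)/((92*(-3*1 + 0))) + X(-66, 30)/(-4094) = -15*1/(92*(-3*1 + 0)) + (30 - 66)/(-4094) = -15*1/(92*(-3 + 0)) - 36*(-1/4094) = -15/(92*(-3)) + 18/2047 = -15/(-276) + 18/2047 = -15*(-1/276) + 18/2047 = 5/92 + 18/2047 = 517/8188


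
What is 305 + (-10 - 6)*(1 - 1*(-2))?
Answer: 257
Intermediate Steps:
305 + (-10 - 6)*(1 - 1*(-2)) = 305 - 16*(1 + 2) = 305 - 16*3 = 305 - 48 = 257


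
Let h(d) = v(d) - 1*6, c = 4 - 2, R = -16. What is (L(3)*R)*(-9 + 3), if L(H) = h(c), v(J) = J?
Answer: -384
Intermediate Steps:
c = 2
h(d) = -6 + d (h(d) = d - 1*6 = d - 6 = -6 + d)
L(H) = -4 (L(H) = -6 + 2 = -4)
(L(3)*R)*(-9 + 3) = (-4*(-16))*(-9 + 3) = 64*(-6) = -384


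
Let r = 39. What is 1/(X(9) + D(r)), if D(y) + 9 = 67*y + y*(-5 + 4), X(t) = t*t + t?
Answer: 1/2655 ≈ 0.00037665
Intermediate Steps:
X(t) = t + t² (X(t) = t² + t = t + t²)
D(y) = -9 + 66*y (D(y) = -9 + (67*y + y*(-5 + 4)) = -9 + (67*y + y*(-1)) = -9 + (67*y - y) = -9 + 66*y)
1/(X(9) + D(r)) = 1/(9*(1 + 9) + (-9 + 66*39)) = 1/(9*10 + (-9 + 2574)) = 1/(90 + 2565) = 1/2655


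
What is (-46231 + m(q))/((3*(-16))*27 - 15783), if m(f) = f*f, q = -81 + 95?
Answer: 15345/5693 ≈ 2.6954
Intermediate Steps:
q = 14
m(f) = f²
(-46231 + m(q))/((3*(-16))*27 - 15783) = (-46231 + 14²)/((3*(-16))*27 - 15783) = (-46231 + 196)/(-48*27 - 15783) = -46035/(-1296 - 15783) = -46035/(-17079) = -46035*(-1/17079) = 15345/5693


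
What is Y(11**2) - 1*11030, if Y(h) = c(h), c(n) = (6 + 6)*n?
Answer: -9578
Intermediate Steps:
c(n) = 12*n
Y(h) = 12*h
Y(11**2) - 1*11030 = 12*11**2 - 1*11030 = 12*121 - 11030 = 1452 - 11030 = -9578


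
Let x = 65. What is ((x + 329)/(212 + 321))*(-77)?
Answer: -30338/533 ≈ -56.919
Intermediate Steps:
((x + 329)/(212 + 321))*(-77) = ((65 + 329)/(212 + 321))*(-77) = (394/533)*(-77) = -30338/533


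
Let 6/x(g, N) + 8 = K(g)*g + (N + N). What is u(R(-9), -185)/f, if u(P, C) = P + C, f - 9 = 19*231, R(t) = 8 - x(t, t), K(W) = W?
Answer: -3247/80630 ≈ -0.040270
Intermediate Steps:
x(g, N) = 6/(-8 + g² + 2*N) (x(g, N) = 6/(-8 + (g*g + (N + N))) = 6/(-8 + (g² + 2*N)) = 6/(-8 + g² + 2*N))
R(t) = 8 - 6/(-8 + t² + 2*t)
f = 4398 (f = 9 + 19*231 = 9 + 4389 = 4398)
u(P, C) = C + P
u(R(-9), -185)/f = (-185 + 2*(-35 + 4*(-9)² + 8*(-9))/(-8 + (-9)² + 2*(-9)))/4398 = (-185 + 2*(-35 + 4*81 - 72)/(-8 + 81 - 18))*(1/4398) = (-185 + 2*(-35 + 324 - 72)/55)*(1/4398) = (-185 + 2*(1/55)*217)*(1/4398) = (-185 + 434/55)*(1/4398) = -9741/55*1/4398 = -3247/80630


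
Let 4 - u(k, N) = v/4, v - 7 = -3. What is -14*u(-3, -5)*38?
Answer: -1596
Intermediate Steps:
v = 4 (v = 7 - 3 = 4)
u(k, N) = 3 (u(k, N) = 4 - 4/4 = 4 - 1*1 = 4 - 1 = 3)
-14*u(-3, -5)*38 = -14*3*38 = -42*38 = -1596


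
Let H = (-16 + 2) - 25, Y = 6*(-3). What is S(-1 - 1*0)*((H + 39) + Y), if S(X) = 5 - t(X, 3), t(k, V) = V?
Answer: -36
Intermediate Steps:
Y = -18
H = -39 (H = -14 - 25 = -39)
S(X) = 2 (S(X) = 5 - 1*3 = 5 - 3 = 2)
S(-1 - 1*0)*((H + 39) + Y) = 2*((-39 + 39) - 18) = 2*(0 - 18) = 2*(-18) = -36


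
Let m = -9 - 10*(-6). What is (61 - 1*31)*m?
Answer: 1530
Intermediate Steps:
m = 51 (m = -9 + 60 = 51)
(61 - 1*31)*m = (61 - 1*31)*51 = (61 - 31)*51 = 30*51 = 1530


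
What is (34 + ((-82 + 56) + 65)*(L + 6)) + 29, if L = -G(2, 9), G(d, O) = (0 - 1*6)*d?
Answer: 765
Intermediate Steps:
G(d, O) = -6*d (G(d, O) = (0 - 6)*d = -6*d)
L = 12 (L = -(-6)*2 = -1*(-12) = 12)
(34 + ((-82 + 56) + 65)*(L + 6)) + 29 = (34 + ((-82 + 56) + 65)*(12 + 6)) + 29 = (34 + (-26 + 65)*18) + 29 = (34 + 39*18) + 29 = (34 + 702) + 29 = 736 + 29 = 765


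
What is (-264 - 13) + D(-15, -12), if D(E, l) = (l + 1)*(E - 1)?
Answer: -101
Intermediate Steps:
D(E, l) = (1 + l)*(-1 + E)
(-264 - 13) + D(-15, -12) = (-264 - 13) + (-1 - 15 - 1*(-12) - 15*(-12)) = -277 + (-1 - 15 + 12 + 180) = -277 + 176 = -101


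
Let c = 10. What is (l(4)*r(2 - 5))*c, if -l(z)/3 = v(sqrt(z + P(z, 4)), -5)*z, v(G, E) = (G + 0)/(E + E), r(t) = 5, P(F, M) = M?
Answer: 120*sqrt(2) ≈ 169.71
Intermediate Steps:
v(G, E) = G/(2*E) (v(G, E) = G/((2*E)) = G*(1/(2*E)) = G/(2*E))
l(z) = 3*z*sqrt(4 + z)/10 (l(z) = -3*(1/2)*sqrt(z + 4)/(-5)*z = -3*(1/2)*sqrt(4 + z)*(-1/5)*z = -3*(-sqrt(4 + z)/10)*z = -(-3)*z*sqrt(4 + z)/10 = 3*z*sqrt(4 + z)/10)
(l(4)*r(2 - 5))*c = (((3/10)*4*sqrt(4 + 4))*5)*10 = (((3/10)*4*sqrt(8))*5)*10 = (((3/10)*4*(2*sqrt(2)))*5)*10 = ((12*sqrt(2)/5)*5)*10 = (12*sqrt(2))*10 = 120*sqrt(2)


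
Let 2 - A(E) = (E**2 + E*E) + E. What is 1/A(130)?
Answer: -1/33928 ≈ -2.9474e-5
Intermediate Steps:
A(E) = 2 - E - 2*E**2 (A(E) = 2 - ((E**2 + E*E) + E) = 2 - ((E**2 + E**2) + E) = 2 - (2*E**2 + E) = 2 - (E + 2*E**2) = 2 + (-E - 2*E**2) = 2 - E - 2*E**2)
1/A(130) = 1/(2 - 1*130 - 2*130**2) = 1/(2 - 130 - 2*16900) = 1/(2 - 130 - 33800) = 1/(-33928) = -1/33928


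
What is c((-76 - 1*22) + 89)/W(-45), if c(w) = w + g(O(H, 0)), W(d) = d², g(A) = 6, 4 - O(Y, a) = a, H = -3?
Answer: -1/675 ≈ -0.0014815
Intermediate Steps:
O(Y, a) = 4 - a
c(w) = 6 + w (c(w) = w + 6 = 6 + w)
c((-76 - 1*22) + 89)/W(-45) = (6 + ((-76 - 1*22) + 89))/((-45)²) = (6 + ((-76 - 22) + 89))/2025 = (6 + (-98 + 89))*(1/2025) = (6 - 9)*(1/2025) = -3*1/2025 = -1/675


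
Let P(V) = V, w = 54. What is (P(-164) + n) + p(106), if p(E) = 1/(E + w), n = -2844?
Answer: -481279/160 ≈ -3008.0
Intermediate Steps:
p(E) = 1/(54 + E) (p(E) = 1/(E + 54) = 1/(54 + E))
(P(-164) + n) + p(106) = (-164 - 2844) + 1/(54 + 106) = -3008 + 1/160 = -481279/160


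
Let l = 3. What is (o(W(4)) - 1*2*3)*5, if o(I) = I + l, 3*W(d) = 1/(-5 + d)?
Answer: -50/3 ≈ -16.667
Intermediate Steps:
W(d) = 1/(3*(-5 + d))
o(I) = 3 + I (o(I) = I + 3 = 3 + I)
(o(W(4)) - 1*2*3)*5 = ((3 + 1/(3*(-5 + 4))) - 1*2*3)*5 = ((3 + (1/3)/(-1)) - 2*3)*5 = ((3 + (1/3)*(-1)) - 6)*5 = ((3 - 1/3) - 6)*5 = (8/3 - 6)*5 = -10/3*5 = -50/3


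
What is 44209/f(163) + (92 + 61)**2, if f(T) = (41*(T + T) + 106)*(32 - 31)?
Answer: 315410257/13472 ≈ 23412.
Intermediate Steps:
f(T) = 106 + 82*T (f(T) = (41*(2*T) + 106)*1 = (82*T + 106)*1 = (106 + 82*T)*1 = 106 + 82*T)
44209/f(163) + (92 + 61)**2 = 44209/(106 + 82*163) + (92 + 61)**2 = 44209/(106 + 13366) + 153**2 = 44209/13472 + 23409 = 315410257/13472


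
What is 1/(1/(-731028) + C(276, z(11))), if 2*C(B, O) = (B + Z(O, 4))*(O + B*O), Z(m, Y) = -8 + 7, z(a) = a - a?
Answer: -731028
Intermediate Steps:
z(a) = 0
Z(m, Y) = -1
C(B, O) = (-1 + B)*(O + B*O)/2 (C(B, O) = ((B - 1)*(O + B*O))/2 = ((-1 + B)*(O + B*O))/2 = (-1 + B)*(O + B*O)/2)
1/(1/(-731028) + C(276, z(11))) = 1/(1/(-731028) + (½)*0*(-1 + 276²)) = 1/(-1/731028 + (½)*0*(-1 + 76176)) = 1/(-1/731028 + (½)*0*76175) = 1/(-1/731028 + 0) = 1/(-1/731028) = -731028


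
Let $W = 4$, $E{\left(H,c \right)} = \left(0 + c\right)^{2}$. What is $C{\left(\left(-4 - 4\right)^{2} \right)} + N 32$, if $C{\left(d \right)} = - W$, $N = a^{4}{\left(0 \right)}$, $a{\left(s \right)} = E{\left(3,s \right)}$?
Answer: $-4$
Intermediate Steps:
$E{\left(H,c \right)} = c^{2}$
$a{\left(s \right)} = s^{2}$
$N = 0$ ($N = \left(0^{2}\right)^{4} = 0^{4} = 0$)
$C{\left(d \right)} = -4$ ($C{\left(d \right)} = \left(-1\right) 4 = -4$)
$C{\left(\left(-4 - 4\right)^{2} \right)} + N 32 = -4 + 0 \cdot 32 = -4 + 0 = -4$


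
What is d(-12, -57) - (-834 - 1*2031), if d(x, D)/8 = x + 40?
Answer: 3089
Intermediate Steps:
d(x, D) = 320 + 8*x (d(x, D) = 8*(x + 40) = 8*(40 + x) = 320 + 8*x)
d(-12, -57) - (-834 - 1*2031) = (320 + 8*(-12)) - (-834 - 1*2031) = (320 - 96) - (-834 - 2031) = 224 - 1*(-2865) = 224 + 2865 = 3089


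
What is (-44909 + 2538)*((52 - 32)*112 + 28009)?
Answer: -1281680379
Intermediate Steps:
(-44909 + 2538)*((52 - 32)*112 + 28009) = -42371*(20*112 + 28009) = -42371*(2240 + 28009) = -42371*30249 = -1281680379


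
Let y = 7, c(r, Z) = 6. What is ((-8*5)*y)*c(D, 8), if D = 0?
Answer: -1680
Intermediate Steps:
((-8*5)*y)*c(D, 8) = (-8*5*7)*6 = -40*7*6 = -280*6 = -1680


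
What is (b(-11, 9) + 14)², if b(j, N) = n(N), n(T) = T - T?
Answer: 196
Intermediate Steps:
n(T) = 0
b(j, N) = 0
(b(-11, 9) + 14)² = (0 + 14)² = 14² = 196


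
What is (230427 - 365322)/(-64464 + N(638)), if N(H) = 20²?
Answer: 134895/64064 ≈ 2.1056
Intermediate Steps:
N(H) = 400
(230427 - 365322)/(-64464 + N(638)) = (230427 - 365322)/(-64464 + 400) = -134895/(-64064) = -134895*(-1/64064) = 134895/64064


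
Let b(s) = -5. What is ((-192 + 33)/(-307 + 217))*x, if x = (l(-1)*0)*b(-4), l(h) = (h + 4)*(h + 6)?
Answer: 0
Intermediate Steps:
l(h) = (4 + h)*(6 + h)
x = 0 (x = ((24 + (-1)**2 + 10*(-1))*0)*(-5) = ((24 + 1 - 10)*0)*(-5) = (15*0)*(-5) = 0*(-5) = 0)
((-192 + 33)/(-307 + 217))*x = ((-192 + 33)/(-307 + 217))*0 = -159/(-90)*0 = -159*(-1/90)*0 = (53/30)*0 = 0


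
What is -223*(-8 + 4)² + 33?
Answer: -3535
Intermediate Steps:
-223*(-8 + 4)² + 33 = -223*(-4)² + 33 = -223*16 + 33 = -3568 + 33 = -3535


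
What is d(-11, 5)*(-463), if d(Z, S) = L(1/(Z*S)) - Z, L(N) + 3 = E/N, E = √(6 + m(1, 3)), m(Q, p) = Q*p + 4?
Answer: -3704 + 25465*√13 ≈ 88111.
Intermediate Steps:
m(Q, p) = 4 + Q*p
E = √13 (E = √(6 + (4 + 1*3)) = √(6 + (4 + 3)) = √(6 + 7) = √13 ≈ 3.6056)
L(N) = -3 + √13/N
d(Z, S) = -3 - Z + S*Z*√13 (d(Z, S) = (-3 + √13/(1/(Z*S))) - Z = (-3 + √13/(1/(S*Z))) - Z = (-3 + √13/((1/(S*Z)))) - Z = (-3 + √13*(S*Z)) - Z = (-3 + S*Z*√13) - Z = -3 - Z + S*Z*√13)
d(-11, 5)*(-463) = (-3 - 1*(-11) + 5*(-11)*√13)*(-463) = (-3 + 11 - 55*√13)*(-463) = (8 - 55*√13)*(-463) = -3704 + 25465*√13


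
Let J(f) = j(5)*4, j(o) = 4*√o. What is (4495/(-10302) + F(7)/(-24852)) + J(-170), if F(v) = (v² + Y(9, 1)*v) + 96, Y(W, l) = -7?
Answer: -9391561/21335442 + 16*√5 ≈ 35.337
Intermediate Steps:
J(f) = 16*√5 (J(f) = (4*√5)*4 = 16*√5)
F(v) = 96 + v² - 7*v (F(v) = (v² - 7*v) + 96 = 96 + v² - 7*v)
(4495/(-10302) + F(7)/(-24852)) + J(-170) = (4495/(-10302) + (96 + 7² - 7*7)/(-24852)) + 16*√5 = (4495*(-1/10302) + (96 + 49 - 49)*(-1/24852)) + 16*√5 = (-4495/10302 + 96*(-1/24852)) + 16*√5 = (-4495/10302 - 8/2071) + 16*√5 = -9391561/21335442 + 16*√5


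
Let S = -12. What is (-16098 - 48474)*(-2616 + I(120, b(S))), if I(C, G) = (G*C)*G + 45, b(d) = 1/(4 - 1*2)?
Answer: 164077452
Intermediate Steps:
b(d) = ½ (b(d) = 1/(4 - 2) = 1/2 = ½)
I(C, G) = 45 + C*G² (I(C, G) = (C*G)*G + 45 = C*G² + 45 = 45 + C*G²)
(-16098 - 48474)*(-2616 + I(120, b(S))) = (-16098 - 48474)*(-2616 + (45 + 120*(½)²)) = -64572*(-2616 + (45 + 120*(¼))) = -64572*(-2616 + (45 + 30)) = -64572*(-2616 + 75) = -64572*(-2541) = 164077452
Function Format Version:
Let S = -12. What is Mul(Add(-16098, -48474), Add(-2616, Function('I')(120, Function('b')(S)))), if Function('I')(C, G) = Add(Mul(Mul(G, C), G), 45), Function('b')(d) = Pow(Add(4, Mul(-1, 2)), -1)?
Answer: 164077452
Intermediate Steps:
Function('b')(d) = Rational(1, 2) (Function('b')(d) = Pow(Add(4, -2), -1) = Pow(2, -1) = Rational(1, 2))
Function('I')(C, G) = Add(45, Mul(C, Pow(G, 2))) (Function('I')(C, G) = Add(Mul(Mul(C, G), G), 45) = Add(Mul(C, Pow(G, 2)), 45) = Add(45, Mul(C, Pow(G, 2))))
Mul(Add(-16098, -48474), Add(-2616, Function('I')(120, Function('b')(S)))) = Mul(Add(-16098, -48474), Add(-2616, Add(45, Mul(120, Pow(Rational(1, 2), 2))))) = Mul(-64572, Add(-2616, Add(45, Mul(120, Rational(1, 4))))) = Mul(-64572, Add(-2616, Add(45, 30))) = Mul(-64572, Add(-2616, 75)) = Mul(-64572, -2541) = 164077452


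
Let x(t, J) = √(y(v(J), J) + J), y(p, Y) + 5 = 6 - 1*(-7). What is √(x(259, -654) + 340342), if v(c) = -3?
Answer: √(340342 + I*√646) ≈ 583.39 + 0.022*I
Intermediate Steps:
y(p, Y) = 8 (y(p, Y) = -5 + (6 - 1*(-7)) = -5 + (6 + 7) = -5 + 13 = 8)
x(t, J) = √(8 + J)
√(x(259, -654) + 340342) = √(√(8 - 654) + 340342) = √(√(-646) + 340342) = √(I*√646 + 340342) = √(340342 + I*√646)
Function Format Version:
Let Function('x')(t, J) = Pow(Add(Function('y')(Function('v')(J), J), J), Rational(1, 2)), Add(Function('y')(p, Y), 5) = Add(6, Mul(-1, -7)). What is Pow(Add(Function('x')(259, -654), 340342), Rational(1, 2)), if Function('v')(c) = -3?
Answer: Pow(Add(340342, Mul(I, Pow(646, Rational(1, 2)))), Rational(1, 2)) ≈ Add(583.39, Mul(0.022, I))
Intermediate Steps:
Function('y')(p, Y) = 8 (Function('y')(p, Y) = Add(-5, Add(6, Mul(-1, -7))) = Add(-5, Add(6, 7)) = Add(-5, 13) = 8)
Function('x')(t, J) = Pow(Add(8, J), Rational(1, 2))
Pow(Add(Function('x')(259, -654), 340342), Rational(1, 2)) = Pow(Add(Pow(Add(8, -654), Rational(1, 2)), 340342), Rational(1, 2)) = Pow(Add(Pow(-646, Rational(1, 2)), 340342), Rational(1, 2)) = Pow(Add(Mul(I, Pow(646, Rational(1, 2))), 340342), Rational(1, 2)) = Pow(Add(340342, Mul(I, Pow(646, Rational(1, 2)))), Rational(1, 2))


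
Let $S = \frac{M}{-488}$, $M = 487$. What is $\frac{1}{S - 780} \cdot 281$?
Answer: $- \frac{137128}{381127} \approx -0.3598$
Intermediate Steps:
$S = - \frac{487}{488}$ ($S = \frac{487}{-488} = 487 \left(- \frac{1}{488}\right) = - \frac{487}{488} \approx -0.99795$)
$\frac{1}{S - 780} \cdot 281 = \frac{1}{- \frac{487}{488} - 780} \cdot 281 = \frac{1}{- \frac{381127}{488}} \cdot 281 = \left(- \frac{488}{381127}\right) 281 = - \frac{137128}{381127}$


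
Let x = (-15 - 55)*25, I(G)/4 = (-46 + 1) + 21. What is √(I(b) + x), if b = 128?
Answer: I*√1846 ≈ 42.965*I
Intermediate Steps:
I(G) = -96 (I(G) = 4*((-46 + 1) + 21) = 4*(-45 + 21) = 4*(-24) = -96)
x = -1750 (x = -70*25 = -1750)
√(I(b) + x) = √(-96 - 1750) = √(-1846) = I*√1846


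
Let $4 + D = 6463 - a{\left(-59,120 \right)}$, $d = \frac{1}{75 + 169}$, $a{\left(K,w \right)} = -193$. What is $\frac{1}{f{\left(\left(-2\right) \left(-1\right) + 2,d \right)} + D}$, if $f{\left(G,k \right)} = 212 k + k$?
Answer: $\frac{244}{1623301} \approx 0.00015031$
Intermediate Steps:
$d = \frac{1}{244} \approx 0.0040984$
$f{\left(G,k \right)} = 213 k$
$D = 6652$ ($D = -4 + \left(6463 - -193\right) = -4 + \left(6463 + 193\right) = -4 + 6656 = 6652$)
$\frac{1}{f{\left(\left(-2\right) \left(-1\right) + 2,d \right)} + D} = \frac{1}{213 \cdot \frac{1}{244} + 6652} = \frac{1}{\frac{213}{244} + 6652} = \frac{1}{\frac{1623301}{244}} = \frac{244}{1623301}$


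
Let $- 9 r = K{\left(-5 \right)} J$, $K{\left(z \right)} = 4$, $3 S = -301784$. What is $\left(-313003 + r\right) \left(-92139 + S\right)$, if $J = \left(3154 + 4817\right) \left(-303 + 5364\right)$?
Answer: $3515932157413$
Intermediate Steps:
$S = - \frac{301784}{3}$ ($S = \frac{1}{3} \left(-301784\right) = - \frac{301784}{3} \approx -1.0059 \cdot 10^{5}$)
$J = 40341231$ ($J = 7971 \cdot 5061 = 40341231$)
$r = -17929436$ ($r = - \frac{4 \cdot 40341231}{9} = \left(- \frac{1}{9}\right) 161364924 = -17929436$)
$\left(-313003 + r\right) \left(-92139 + S\right) = \left(-313003 - 17929436\right) \left(-92139 - \frac{301784}{3}\right) = \left(-18242439\right) \left(- \frac{578201}{3}\right) = 3515932157413$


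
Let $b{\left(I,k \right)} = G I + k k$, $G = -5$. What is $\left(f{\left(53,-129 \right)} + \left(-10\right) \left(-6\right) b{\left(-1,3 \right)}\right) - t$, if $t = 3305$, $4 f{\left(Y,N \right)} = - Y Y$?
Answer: $- \frac{12669}{4} \approx -3167.3$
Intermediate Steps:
$b{\left(I,k \right)} = k^{2} - 5 I$ ($b{\left(I,k \right)} = - 5 I + k k = - 5 I + k^{2} = k^{2} - 5 I$)
$f{\left(Y,N \right)} = - \frac{Y^{2}}{4}$ ($f{\left(Y,N \right)} = \frac{- Y Y}{4} = \frac{\left(-1\right) Y^{2}}{4} = - \frac{Y^{2}}{4}$)
$\left(f{\left(53,-129 \right)} + \left(-10\right) \left(-6\right) b{\left(-1,3 \right)}\right) - t = \left(- \frac{53^{2}}{4} + \left(-10\right) \left(-6\right) \left(3^{2} - -5\right)\right) - 3305 = \left(\left(- \frac{1}{4}\right) 2809 + 60 \left(9 + 5\right)\right) - 3305 = \left(- \frac{2809}{4} + 60 \cdot 14\right) - 3305 = \left(- \frac{2809}{4} + 840\right) - 3305 = \frac{551}{4} - 3305 = - \frac{12669}{4}$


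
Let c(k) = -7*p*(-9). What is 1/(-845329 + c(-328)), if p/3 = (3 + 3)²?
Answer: -1/838525 ≈ -1.1926e-6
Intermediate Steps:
p = 108 (p = 3*(3 + 3)² = 3*6² = 3*36 = 108)
c(k) = 6804 (c(k) = -7*108*(-9) = -756*(-9) = 6804)
1/(-845329 + c(-328)) = 1/(-845329 + 6804) = 1/(-838525) = -1/838525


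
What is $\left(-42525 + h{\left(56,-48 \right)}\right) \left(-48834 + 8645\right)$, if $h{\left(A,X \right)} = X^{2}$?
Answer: $1616441769$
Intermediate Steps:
$\left(-42525 + h{\left(56,-48 \right)}\right) \left(-48834 + 8645\right) = \left(-42525 + \left(-48\right)^{2}\right) \left(-48834 + 8645\right) = \left(-42525 + 2304\right) \left(-40189\right) = \left(-40221\right) \left(-40189\right) = 1616441769$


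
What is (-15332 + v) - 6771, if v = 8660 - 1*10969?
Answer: -24412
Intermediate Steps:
v = -2309 (v = 8660 - 10969 = -2309)
(-15332 + v) - 6771 = (-15332 - 2309) - 6771 = -17641 - 6771 = -24412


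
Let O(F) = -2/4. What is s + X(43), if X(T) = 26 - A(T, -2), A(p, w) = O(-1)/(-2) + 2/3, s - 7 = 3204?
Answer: 38833/12 ≈ 3236.1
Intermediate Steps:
s = 3211 (s = 7 + 3204 = 3211)
O(F) = -½ (O(F) = -2*¼ = -½)
A(p, w) = 11/12 (A(p, w) = -½/(-2) + 2/3 = -½*(-½) + 2*(⅓) = ¼ + ⅔ = 11/12)
X(T) = 301/12 (X(T) = 26 - 1*11/12 = 26 - 11/12 = 301/12)
s + X(43) = 3211 + 301/12 = 38833/12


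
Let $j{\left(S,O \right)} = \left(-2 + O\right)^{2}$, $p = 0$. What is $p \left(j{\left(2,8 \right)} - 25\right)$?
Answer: $0$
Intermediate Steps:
$p \left(j{\left(2,8 \right)} - 25\right) = 0 \left(\left(-2 + 8\right)^{2} - 25\right) = 0 \left(6^{2} - 25\right) = 0 \left(36 - 25\right) = 0 \cdot 11 = 0$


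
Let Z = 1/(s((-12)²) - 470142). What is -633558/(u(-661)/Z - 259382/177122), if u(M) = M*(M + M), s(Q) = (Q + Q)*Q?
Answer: 2439501306/1442350074712097 ≈ 1.6913e-6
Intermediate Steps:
s(Q) = 2*Q² (s(Q) = (2*Q)*Q = 2*Q²)
Z = -1/428670 (Z = 1/(2*((-12)²)² - 470142) = 1/(2*144² - 470142) = 1/(2*20736 - 470142) = 1/(41472 - 470142) = 1/(-428670) = -1/428670 ≈ -2.3328e-6)
u(M) = 2*M² (u(M) = M*(2*M) = 2*M²)
-633558/(u(-661)/Z - 259382/177122) = -633558/((2*(-661)²)/(-1/428670) - 259382/177122) = -633558/((2*436921)*(-428670) - 259382*1/177122) = -633558/(873842*(-428670) - 129691/88561) = -633558/(-374589850140 - 129691/88561) = -633558/(-33174051718378231/88561) = -633558*(-88561/33174051718378231) = 2439501306/1442350074712097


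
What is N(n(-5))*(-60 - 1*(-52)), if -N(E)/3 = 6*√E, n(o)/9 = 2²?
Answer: 864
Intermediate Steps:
n(o) = 36 (n(o) = 9*2² = 9*4 = 36)
N(E) = -18*√E
N(n(-5))*(-60 - 1*(-52)) = (-18*√36)*(-60 - 1*(-52)) = (-18*6)*(-60 + 52) = -108*(-8) = 864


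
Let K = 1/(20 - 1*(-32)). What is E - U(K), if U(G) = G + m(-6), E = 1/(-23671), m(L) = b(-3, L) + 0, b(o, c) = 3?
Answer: -3716399/1230892 ≈ -3.0193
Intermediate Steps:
m(L) = 3 (m(L) = 3 + 0 = 3)
E = -1/23671 ≈ -4.2246e-5
K = 1/52 (K = 1/(20 + 32) = 1/52 ≈ 0.019231)
U(G) = 3 + G (U(G) = G + 3 = 3 + G)
E - U(K) = -1/23671 - (3 + 1/52) = -1/23671 - 1*157/52 = -1/23671 - 157/52 = -3716399/1230892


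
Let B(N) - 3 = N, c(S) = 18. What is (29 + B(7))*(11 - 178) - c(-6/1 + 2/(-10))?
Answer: -6531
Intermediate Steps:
B(N) = 3 + N
(29 + B(7))*(11 - 178) - c(-6/1 + 2/(-10)) = (29 + (3 + 7))*(11 - 178) - 1*18 = (29 + 10)*(-167) - 18 = 39*(-167) - 18 = -6513 - 18 = -6531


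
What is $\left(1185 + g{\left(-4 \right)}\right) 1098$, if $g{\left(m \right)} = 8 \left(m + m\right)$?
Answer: $1230858$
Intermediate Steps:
$g{\left(m \right)} = 16 m$ ($g{\left(m \right)} = 8 \cdot 2 m = 16 m$)
$\left(1185 + g{\left(-4 \right)}\right) 1098 = \left(1185 + 16 \left(-4\right)\right) 1098 = \left(1185 - 64\right) 1098 = 1121 \cdot 1098 = 1230858$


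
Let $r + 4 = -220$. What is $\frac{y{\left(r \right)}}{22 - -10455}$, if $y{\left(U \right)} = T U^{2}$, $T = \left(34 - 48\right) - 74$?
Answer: $- \frac{4415488}{10477} \approx -421.45$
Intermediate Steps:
$r = -224$ ($r = -4 - 220 = -224$)
$T = -88$ ($T = -14 - 74 = -88$)
$y{\left(U \right)} = - 88 U^{2}$
$\frac{y{\left(r \right)}}{22 - -10455} = \frac{\left(-88\right) \left(-224\right)^{2}}{22 - -10455} = \frac{\left(-88\right) 50176}{22 + 10455} = - \frac{4415488}{10477}$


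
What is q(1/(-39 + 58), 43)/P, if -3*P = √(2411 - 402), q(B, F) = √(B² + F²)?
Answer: -3*√27367090/5453 ≈ -2.8781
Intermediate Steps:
P = -7*√41/3 (P = -√(2411 - 402)/3 = -7*√41/3 ≈ -14.941)
q(1/(-39 + 58), 43)/P = √((1/(-39 + 58))² + 43²)/((-7*√41/3)) = √((1/19)² + 1849)*(-3*√41/287) = √(1/361 + 1849)*(-3*√41/287) = √(667490/361)*(-3*√41/287) = (√667490/19)*(-3*√41/287) = -3*√27367090/5453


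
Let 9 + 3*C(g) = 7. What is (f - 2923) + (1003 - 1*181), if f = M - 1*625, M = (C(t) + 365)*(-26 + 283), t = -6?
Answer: 272723/3 ≈ 90908.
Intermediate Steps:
C(g) = -⅔ (C(g) = -3 + (⅓)*7 = -3 + 7/3 = -⅔)
M = 280901/3 (M = (-⅔ + 365)*(-26 + 283) = (1093/3)*257 = 280901/3 ≈ 93634.)
f = 279026/3 (f = 280901/3 - 1*625 = 280901/3 - 625 = 279026/3 ≈ 93009.)
(f - 2923) + (1003 - 1*181) = (279026/3 - 2923) + (1003 - 1*181) = 270257/3 + (1003 - 181) = 270257/3 + 822 = 272723/3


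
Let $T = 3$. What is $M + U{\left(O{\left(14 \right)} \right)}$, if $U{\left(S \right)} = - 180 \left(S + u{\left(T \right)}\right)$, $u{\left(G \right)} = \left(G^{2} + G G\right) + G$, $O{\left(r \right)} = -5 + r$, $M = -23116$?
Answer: $-28516$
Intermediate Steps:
$u{\left(G \right)} = G + 2 G^{2}$ ($u{\left(G \right)} = \left(G^{2} + G^{2}\right) + G = 2 G^{2} + G = G + 2 G^{2}$)
$U{\left(S \right)} = -3780 - 180 S$ ($U{\left(S \right)} = - 180 \left(S + 3 \left(1 + 2 \cdot 3\right)\right) = - 180 \left(S + 3 \left(1 + 6\right)\right) = - 180 \left(S + 3 \cdot 7\right) = - 180 \left(S + 21\right) = - 180 \left(21 + S\right) = -3780 - 180 S$)
$M + U{\left(O{\left(14 \right)} \right)} = -23116 - \left(3780 + 180 \left(-5 + 14\right)\right) = -23116 - 5400 = -28516$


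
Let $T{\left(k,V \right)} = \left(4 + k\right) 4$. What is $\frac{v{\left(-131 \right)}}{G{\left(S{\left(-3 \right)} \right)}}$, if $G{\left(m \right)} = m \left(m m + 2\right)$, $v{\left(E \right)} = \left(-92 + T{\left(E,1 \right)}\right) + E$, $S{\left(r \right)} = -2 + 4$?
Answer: $- \frac{731}{12} \approx -60.917$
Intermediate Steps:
$S{\left(r \right)} = 2$
$T{\left(k,V \right)} = 16 + 4 k$
$v{\left(E \right)} = -76 + 5 E$ ($v{\left(E \right)} = \left(-92 + \left(16 + 4 E\right)\right) + E = \left(-76 + 4 E\right) + E = -76 + 5 E$)
$G{\left(m \right)} = m \left(2 + m^{2}\right)$ ($G{\left(m \right)} = m \left(m^{2} + 2\right) = m \left(2 + m^{2}\right)$)
$\frac{v{\left(-131 \right)}}{G{\left(S{\left(-3 \right)} \right)}} = \frac{-76 + 5 \left(-131\right)}{2 \left(2 + 2^{2}\right)} = \frac{-76 - 655}{2 \left(2 + 4\right)} = - \frac{731}{2 \cdot 6} = - \frac{731}{12}$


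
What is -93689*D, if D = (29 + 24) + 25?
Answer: -7307742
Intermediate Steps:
D = 78 (D = 53 + 25 = 78)
-93689*D = -93689*78 = -7307742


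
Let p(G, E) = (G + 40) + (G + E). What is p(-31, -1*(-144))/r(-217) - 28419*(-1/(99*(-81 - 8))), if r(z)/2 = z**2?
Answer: -445894940/138300393 ≈ -3.2241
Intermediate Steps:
p(G, E) = 40 + E + 2*G (p(G, E) = (40 + G) + (E + G) = 40 + E + 2*G)
r(z) = 2*z**2
p(-31, -1*(-144))/r(-217) - 28419*(-1/(99*(-81 - 8))) = (40 - 1*(-144) + 2*(-31))/((2*(-217)**2)) - 28419*(-1/(99*(-81 - 8))) = (40 + 144 - 62)/((2*47089)) - 28419/((-99*(-89))) = 122/94178 - 28419/8811 = 122*(1/94178) - 28419*1/8811 = 61/47089 - 9473/2937 = -445894940/138300393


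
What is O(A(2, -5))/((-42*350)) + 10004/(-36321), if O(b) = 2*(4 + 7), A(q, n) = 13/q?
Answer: -24642977/88986450 ≈ -0.27693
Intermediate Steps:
O(b) = 22 (O(b) = 2*11 = 22)
O(A(2, -5))/((-42*350)) + 10004/(-36321) = 22/((-42*350)) + 10004/(-36321) = 22/(-14700) + 10004*(-1/36321) = 22*(-1/14700) - 10004/36321 = -11/7350 - 10004/36321 = -24642977/88986450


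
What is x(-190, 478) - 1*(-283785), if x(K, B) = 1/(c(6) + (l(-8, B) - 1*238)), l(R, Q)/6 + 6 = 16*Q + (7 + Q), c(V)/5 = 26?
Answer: 13807275391/48654 ≈ 2.8379e+5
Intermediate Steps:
c(V) = 130 (c(V) = 5*26 = 130)
l(R, Q) = 6 + 102*Q (l(R, Q) = -36 + 6*(16*Q + (7 + Q)) = -36 + 6*(7 + 17*Q) = -36 + (42 + 102*Q) = 6 + 102*Q)
x(K, B) = 1/(-102 + 102*B) (x(K, B) = 1/(130 + ((6 + 102*B) - 1*238)) = 1/(130 + ((6 + 102*B) - 238)) = 1/(130 + (-232 + 102*B)) = 1/(-102 + 102*B))
x(-190, 478) - 1*(-283785) = 1/(102*(-1 + 478)) - 1*(-283785) = (1/102)/477 + 283785 = (1/102)*(1/477) + 283785 = 1/48654 + 283785 = 13807275391/48654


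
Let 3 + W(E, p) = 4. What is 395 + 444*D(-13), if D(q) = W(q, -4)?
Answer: 839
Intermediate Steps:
W(E, p) = 1 (W(E, p) = -3 + 4 = 1)
D(q) = 1
395 + 444*D(-13) = 395 + 444*1 = 395 + 444 = 839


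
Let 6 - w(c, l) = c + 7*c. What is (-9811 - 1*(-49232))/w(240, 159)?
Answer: -39421/1914 ≈ -20.596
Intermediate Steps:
w(c, l) = 6 - 8*c (w(c, l) = 6 - (c + 7*c) = 6 - 8*c)
(-9811 - 1*(-49232))/w(240, 159) = (-9811 - 1*(-49232))/(6 - 8*240) = (-9811 + 49232)/(6 - 1920) = 39421/(-1914) = 39421*(-1/1914) = -39421/1914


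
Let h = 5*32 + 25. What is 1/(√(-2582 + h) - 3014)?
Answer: -3014/9086593 - I*√2397/9086593 ≈ -0.0003317 - 5.3881e-6*I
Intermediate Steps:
h = 185 (h = 160 + 25 = 185)
1/(√(-2582 + h) - 3014) = 1/(√(-2582 + 185) - 3014) = 1/(√(-2397) - 3014) = 1/(I*√2397 - 3014) = 1/(-3014 + I*√2397)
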